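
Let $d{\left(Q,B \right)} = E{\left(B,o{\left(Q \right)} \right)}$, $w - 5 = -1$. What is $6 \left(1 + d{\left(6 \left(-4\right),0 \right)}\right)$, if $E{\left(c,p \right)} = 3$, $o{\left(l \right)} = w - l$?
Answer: $24$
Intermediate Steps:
$w = 4$ ($w = 5 - 1 = 4$)
$o{\left(l \right)} = 4 - l$
$d{\left(Q,B \right)} = 3$
$6 \left(1 + d{\left(6 \left(-4\right),0 \right)}\right) = 6 \left(1 + 3\right) = 6 \cdot 4 = 24$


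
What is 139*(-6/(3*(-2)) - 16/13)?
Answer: -417/13 ≈ -32.077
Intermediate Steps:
139*(-6/(3*(-2)) - 16/13) = 139*(-6/(-6) - 16*1/13) = 139*(-6*(-⅙) - 16/13) = 139*(1 - 16/13) = 139*(-3/13) = -417/13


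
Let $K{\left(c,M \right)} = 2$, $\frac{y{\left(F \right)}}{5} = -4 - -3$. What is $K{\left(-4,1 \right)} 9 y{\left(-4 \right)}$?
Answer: $-90$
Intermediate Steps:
$y{\left(F \right)} = -5$ ($y{\left(F \right)} = 5 \left(-4 - -3\right) = 5 \left(-4 + 3\right) = 5 \left(-1\right) = -5$)
$K{\left(-4,1 \right)} 9 y{\left(-4 \right)} = 2 \cdot 9 \left(-5\right) = 18 \left(-5\right) = -90$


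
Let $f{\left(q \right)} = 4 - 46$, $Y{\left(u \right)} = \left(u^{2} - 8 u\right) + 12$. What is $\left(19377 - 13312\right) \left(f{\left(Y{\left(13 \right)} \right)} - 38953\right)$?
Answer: $-236504675$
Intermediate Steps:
$Y{\left(u \right)} = 12 + u^{2} - 8 u$
$f{\left(q \right)} = -42$ ($f{\left(q \right)} = 4 - 46 = -42$)
$\left(19377 - 13312\right) \left(f{\left(Y{\left(13 \right)} \right)} - 38953\right) = \left(19377 - 13312\right) \left(-42 - 38953\right) = 6065 \left(-38995\right) = -236504675$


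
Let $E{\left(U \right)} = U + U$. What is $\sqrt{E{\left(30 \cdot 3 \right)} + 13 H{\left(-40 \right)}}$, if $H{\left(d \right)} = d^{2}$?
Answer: $2 \sqrt{5245} \approx 144.84$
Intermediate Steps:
$E{\left(U \right)} = 2 U$
$\sqrt{E{\left(30 \cdot 3 \right)} + 13 H{\left(-40 \right)}} = \sqrt{2 \cdot 30 \cdot 3 + 13 \left(-40\right)^{2}} = \sqrt{2 \cdot 90 + 13 \cdot 1600} = \sqrt{180 + 20800} = \sqrt{20980} = 2 \sqrt{5245}$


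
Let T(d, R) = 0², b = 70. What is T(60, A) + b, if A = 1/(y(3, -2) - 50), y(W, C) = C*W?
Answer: 70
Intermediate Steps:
A = -1/56 (A = 1/(-2*3 - 50) = 1/(-6 - 50) = 1/(-56) = -1/56 ≈ -0.017857)
T(d, R) = 0
T(60, A) + b = 0 + 70 = 70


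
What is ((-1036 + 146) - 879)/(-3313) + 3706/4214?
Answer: 9866272/6980491 ≈ 1.4134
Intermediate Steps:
((-1036 + 146) - 879)/(-3313) + 3706/4214 = (-890 - 879)*(-1/3313) + 3706*(1/4214) = -1769*(-1/3313) + 1853/2107 = 1769/3313 + 1853/2107 = 9866272/6980491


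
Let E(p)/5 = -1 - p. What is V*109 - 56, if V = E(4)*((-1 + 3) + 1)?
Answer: -8231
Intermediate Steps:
E(p) = -5 - 5*p (E(p) = 5*(-1 - p) = -5 - 5*p)
V = -75 (V = (-5 - 5*4)*((-1 + 3) + 1) = (-5 - 20)*(2 + 1) = -25*3 = -75)
V*109 - 56 = -75*109 - 56 = -8175 - 56 = -8231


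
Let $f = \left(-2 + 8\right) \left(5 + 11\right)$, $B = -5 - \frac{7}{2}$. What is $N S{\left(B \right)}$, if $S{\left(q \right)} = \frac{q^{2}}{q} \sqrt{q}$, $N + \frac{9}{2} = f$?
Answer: $- \frac{3111 i \sqrt{34}}{8} \approx - 2267.5 i$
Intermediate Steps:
$B = - \frac{17}{2}$ ($B = -5 - \frac{7}{2} = - \frac{17}{2} \approx -8.5$)
$f = 96$ ($f = 6 \cdot 16 = 96$)
$N = \frac{183}{2}$ ($N = - \frac{9}{2} + 96 = \frac{183}{2} \approx 91.5$)
$S{\left(q \right)} = q^{\frac{3}{2}}$ ($S{\left(q \right)} = q \sqrt{q} = q^{\frac{3}{2}}$)
$N S{\left(B \right)} = \frac{183 \left(- \frac{17}{2}\right)^{\frac{3}{2}}}{2} = \frac{183 \left(- \frac{17 i \sqrt{34}}{4}\right)}{2} = - \frac{3111 i \sqrt{34}}{8}$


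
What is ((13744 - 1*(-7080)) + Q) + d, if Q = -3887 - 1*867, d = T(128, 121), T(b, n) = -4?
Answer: 16066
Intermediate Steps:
d = -4
Q = -4754 (Q = -3887 - 867 = -4754)
((13744 - 1*(-7080)) + Q) + d = ((13744 - 1*(-7080)) - 4754) - 4 = ((13744 + 7080) - 4754) - 4 = (20824 - 4754) - 4 = 16070 - 4 = 16066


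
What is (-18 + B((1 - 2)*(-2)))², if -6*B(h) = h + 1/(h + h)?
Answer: 21609/64 ≈ 337.64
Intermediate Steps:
B(h) = -h/6 - 1/(12*h) (B(h) = -(h + 1/(h + h))/6 = -(h + 1/(2*h))/6 = -h/6 - 1/(12*h))
(-18 + B((1 - 2)*(-2)))² = (-18 + (-(1 - 2)*(-2)/6 - (-1/(2*(1 - 2)))/12))² = (-18 + (-(-1)*(-2)/6 - 1/(12*((-1*(-2))))))² = (-18 + (-⅙*2 - 1/12/2))² = (-18 + (-⅓ - 1/12*½))² = (-18 + (-⅓ - 1/24))² = (-18 - 3/8)² = (-147/8)² = 21609/64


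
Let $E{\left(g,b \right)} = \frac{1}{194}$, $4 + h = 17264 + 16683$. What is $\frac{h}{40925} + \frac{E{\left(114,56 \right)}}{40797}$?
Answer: $\frac{268645919699}{323905741650} \approx 0.8294$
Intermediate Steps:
$h = 33943$ ($h = -4 + \left(17264 + 16683\right) = -4 + 33947 = 33943$)
$E{\left(g,b \right)} = \frac{1}{194}$
$\frac{h}{40925} + \frac{E{\left(114,56 \right)}}{40797} = \frac{33943}{40925} + \frac{1}{194 \cdot 40797} = 33943 \cdot \frac{1}{40925} + \frac{1}{194} \cdot \frac{1}{40797} = \frac{33943}{40925} + \frac{1}{7914618} = \frac{268645919699}{323905741650}$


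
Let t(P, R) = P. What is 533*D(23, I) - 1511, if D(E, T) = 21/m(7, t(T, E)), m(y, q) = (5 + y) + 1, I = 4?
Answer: -650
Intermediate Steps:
m(y, q) = 6 + y
D(E, T) = 21/13 (D(E, T) = 21/(6 + 7) = 21/13)
533*D(23, I) - 1511 = 533*(21/13) - 1511 = 861 - 1511 = -650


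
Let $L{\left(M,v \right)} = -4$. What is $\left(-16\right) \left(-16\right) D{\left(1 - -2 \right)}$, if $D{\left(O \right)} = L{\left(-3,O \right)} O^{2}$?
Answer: $-9216$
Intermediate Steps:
$D{\left(O \right)} = - 4 O^{2}$
$\left(-16\right) \left(-16\right) D{\left(1 - -2 \right)} = \left(-16\right) \left(-16\right) \left(- 4 \left(1 - -2\right)^{2}\right) = 256 \left(- 4 \left(1 + 2\right)^{2}\right) = 256 \left(- 4 \cdot 3^{2}\right) = 256 \left(\left(-4\right) 9\right) = 256 \left(-36\right) = -9216$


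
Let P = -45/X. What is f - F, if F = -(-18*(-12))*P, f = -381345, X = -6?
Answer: -379725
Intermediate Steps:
P = 15/2 (P = -45/(-6) = -45*(-⅙) = 15/2 ≈ 7.5000)
F = -1620 (F = -(-18*(-12))*15/2 = -216*15/2 = -1*1620 = -1620)
f - F = -381345 - 1*(-1620) = -381345 + 1620 = -379725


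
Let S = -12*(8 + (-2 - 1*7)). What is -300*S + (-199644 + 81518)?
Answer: -121726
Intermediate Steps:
S = 12 (S = -12*(8 + (-2 - 7)) = -12*(8 - 9) = -12*(-1) = 12)
-300*S + (-199644 + 81518) = -300*12 + (-199644 + 81518) = -3600 - 118126 = -121726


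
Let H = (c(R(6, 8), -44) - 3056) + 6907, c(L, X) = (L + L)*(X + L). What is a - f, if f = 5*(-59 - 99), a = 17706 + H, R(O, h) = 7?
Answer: 21829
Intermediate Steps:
c(L, X) = 2*L*(L + X) (c(L, X) = (2*L)*(L + X) = 2*L*(L + X))
H = 3333 (H = (2*7*(7 - 44) - 3056) + 6907 = (2*7*(-37) - 3056) + 6907 = (-518 - 3056) + 6907 = -3574 + 6907 = 3333)
a = 21039 (a = 17706 + 3333 = 21039)
f = -790 (f = 5*(-158) = -790)
a - f = 21039 - 1*(-790) = 21039 + 790 = 21829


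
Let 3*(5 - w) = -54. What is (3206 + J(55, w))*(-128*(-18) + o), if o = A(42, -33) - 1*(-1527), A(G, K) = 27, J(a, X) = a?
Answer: 12580938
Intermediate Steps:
w = 23 (w = 5 - ⅓*(-54) = 5 + 18 = 23)
o = 1554 (o = 27 - 1*(-1527) = 27 + 1527 = 1554)
(3206 + J(55, w))*(-128*(-18) + o) = (3206 + 55)*(-128*(-18) + 1554) = 3261*(2304 + 1554) = 3261*3858 = 12580938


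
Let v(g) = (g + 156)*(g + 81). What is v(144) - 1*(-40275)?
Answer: 107775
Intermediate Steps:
v(g) = (81 + g)*(156 + g) (v(g) = (156 + g)*(81 + g) = (81 + g)*(156 + g))
v(144) - 1*(-40275) = (12636 + 144² + 237*144) - 1*(-40275) = (12636 + 20736 + 34128) + 40275 = 67500 + 40275 = 107775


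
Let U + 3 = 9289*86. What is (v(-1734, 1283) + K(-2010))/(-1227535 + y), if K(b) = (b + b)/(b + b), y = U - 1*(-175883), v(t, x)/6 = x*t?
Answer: 13348331/252801 ≈ 52.802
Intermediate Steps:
U = 798851 (U = -3 + 9289*86 = -3 + 798854 = 798851)
v(t, x) = 6*t*x (v(t, x) = 6*(x*t) = 6*(t*x) = 6*t*x)
y = 974734 (y = 798851 - 1*(-175883) = 798851 + 175883 = 974734)
K(b) = 1 (K(b) = (2*b)/((2*b)) = (2*b)*(1/(2*b)) = 1)
(v(-1734, 1283) + K(-2010))/(-1227535 + y) = (6*(-1734)*1283 + 1)/(-1227535 + 974734) = (-13348332 + 1)/(-252801) = -13348331*(-1/252801) = 13348331/252801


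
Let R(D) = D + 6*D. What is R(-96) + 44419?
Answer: 43747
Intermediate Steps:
R(D) = 7*D
R(-96) + 44419 = 7*(-96) + 44419 = -672 + 44419 = 43747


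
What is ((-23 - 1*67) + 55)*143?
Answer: -5005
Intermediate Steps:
((-23 - 1*67) + 55)*143 = ((-23 - 67) + 55)*143 = (-90 + 55)*143 = -35*143 = -5005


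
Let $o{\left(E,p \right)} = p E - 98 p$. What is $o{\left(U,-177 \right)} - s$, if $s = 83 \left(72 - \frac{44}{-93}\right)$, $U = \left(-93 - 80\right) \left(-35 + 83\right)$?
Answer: $\frac{137745902}{93} \approx 1.4811 \cdot 10^{6}$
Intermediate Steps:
$U = -8304$ ($U = \left(-173\right) 48 = -8304$)
$o{\left(E,p \right)} = - 98 p + E p$ ($o{\left(E,p \right)} = E p - 98 p = - 98 p + E p$)
$s = \frac{559420}{93}$ ($s = 83 \left(72 - - \frac{44}{93}\right) = 83 \left(72 + \frac{44}{93}\right) = 83 \cdot \frac{6740}{93} = \frac{559420}{93} \approx 6015.3$)
$o{\left(U,-177 \right)} - s = - 177 \left(-98 - 8304\right) - \frac{559420}{93} = \left(-177\right) \left(-8402\right) - \frac{559420}{93} = 1487154 - \frac{559420}{93} = \frac{137745902}{93}$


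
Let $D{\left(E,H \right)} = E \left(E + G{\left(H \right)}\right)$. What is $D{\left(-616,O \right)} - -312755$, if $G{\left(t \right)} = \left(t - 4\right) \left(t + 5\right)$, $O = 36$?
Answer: $-115981$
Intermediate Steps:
$G{\left(t \right)} = \left(-4 + t\right) \left(5 + t\right)$
$D{\left(E,H \right)} = E \left(-20 + E + H + H^{2}\right)$ ($D{\left(E,H \right)} = E \left(E + \left(-20 + H + H^{2}\right)\right) = E \left(-20 + E + H + H^{2}\right)$)
$D{\left(-616,O \right)} - -312755 = - 616 \left(-20 - 616 + 36 + 36^{2}\right) - -312755 = - 616 \left(-20 - 616 + 36 + 1296\right) + 312755 = \left(-616\right) 696 + 312755 = -428736 + 312755 = -115981$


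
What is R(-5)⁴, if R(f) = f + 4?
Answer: 1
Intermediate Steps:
R(f) = 4 + f
R(-5)⁴ = (4 - 5)⁴ = (-1)⁴ = 1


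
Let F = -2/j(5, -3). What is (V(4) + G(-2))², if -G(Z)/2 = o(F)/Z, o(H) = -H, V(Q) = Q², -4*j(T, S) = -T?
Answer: 7744/25 ≈ 309.76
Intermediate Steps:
j(T, S) = T/4 (j(T, S) = -(-1)*T/4 = T/4)
F = -8/5 (F = -2/((¼)*5) = -2/5/4 = -2*⅘ = -8/5 ≈ -1.6000)
G(Z) = -16/(5*Z) (G(Z) = -2*(-1*(-8/5))/Z = -16/(5*Z))
(V(4) + G(-2))² = (4² - 16/5/(-2))² = (16 - 16/5*(-½))² = (16 + 8/5)² = (88/5)² = 7744/25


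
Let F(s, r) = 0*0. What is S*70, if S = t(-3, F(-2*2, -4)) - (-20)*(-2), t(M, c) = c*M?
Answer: -2800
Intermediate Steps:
F(s, r) = 0
t(M, c) = M*c
S = -40 (S = -3*0 - (-20)*(-2) = 0 - 1*40 = 0 - 40 = -40)
S*70 = -40*70 = -2800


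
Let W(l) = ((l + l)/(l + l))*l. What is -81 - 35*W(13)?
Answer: -536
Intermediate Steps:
W(l) = l (W(l) = ((2*l)/((2*l)))*l = ((2*l)*(1/(2*l)))*l = 1*l = l)
-81 - 35*W(13) = -81 - 35*13 = -81 - 455 = -536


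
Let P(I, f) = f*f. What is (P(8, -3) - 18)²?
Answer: 81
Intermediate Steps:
P(I, f) = f²
(P(8, -3) - 18)² = ((-3)² - 18)² = (9 - 18)² = (-9)² = 81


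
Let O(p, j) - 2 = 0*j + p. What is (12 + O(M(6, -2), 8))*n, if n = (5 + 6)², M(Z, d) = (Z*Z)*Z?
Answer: 27830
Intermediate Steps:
M(Z, d) = Z³ (M(Z, d) = Z²*Z = Z³)
O(p, j) = 2 + p (O(p, j) = 2 + (0*j + p) = 2 + (0 + p) = 2 + p)
n = 121 (n = 11² = 121)
(12 + O(M(6, -2), 8))*n = (12 + (2 + 6³))*121 = (12 + (2 + 216))*121 = (12 + 218)*121 = 230*121 = 27830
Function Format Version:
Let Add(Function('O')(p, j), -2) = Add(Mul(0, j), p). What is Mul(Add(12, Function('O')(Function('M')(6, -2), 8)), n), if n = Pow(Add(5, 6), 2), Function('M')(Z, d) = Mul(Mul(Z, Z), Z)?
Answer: 27830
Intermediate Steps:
Function('M')(Z, d) = Pow(Z, 3) (Function('M')(Z, d) = Mul(Pow(Z, 2), Z) = Pow(Z, 3))
Function('O')(p, j) = Add(2, p) (Function('O')(p, j) = Add(2, Add(Mul(0, j), p)) = Add(2, Add(0, p)) = Add(2, p))
n = 121 (n = Pow(11, 2) = 121)
Mul(Add(12, Function('O')(Function('M')(6, -2), 8)), n) = Mul(Add(12, Add(2, Pow(6, 3))), 121) = Mul(Add(12, Add(2, 216)), 121) = Mul(Add(12, 218), 121) = Mul(230, 121) = 27830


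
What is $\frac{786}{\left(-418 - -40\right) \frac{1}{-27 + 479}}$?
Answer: $- \frac{59212}{63} \approx -939.87$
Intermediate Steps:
$\frac{786}{\left(-418 - -40\right) \frac{1}{-27 + 479}} = \frac{786}{\left(-418 + 40\right) \frac{1}{452}} = \frac{786}{\left(-378\right) \frac{1}{452}} = \frac{786}{- \frac{189}{226}} = 786 \left(- \frac{226}{189}\right) = - \frac{59212}{63}$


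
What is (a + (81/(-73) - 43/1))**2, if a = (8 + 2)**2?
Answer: 16646400/5329 ≈ 3123.7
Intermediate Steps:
a = 100 (a = 10**2 = 100)
(a + (81/(-73) - 43/1))**2 = (100 + (81/(-73) - 43/1))**2 = (100 + (81*(-1/73) - 43*1))**2 = (100 + (-81/73 - 43))**2 = (100 - 3220/73)**2 = (4080/73)**2 = 16646400/5329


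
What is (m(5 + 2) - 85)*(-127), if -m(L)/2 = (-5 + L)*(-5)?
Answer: 8255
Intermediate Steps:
m(L) = -50 + 10*L (m(L) = -2*(-5 + L)*(-5) = -2*(25 - 5*L) = -50 + 10*L)
(m(5 + 2) - 85)*(-127) = ((-50 + 10*(5 + 2)) - 85)*(-127) = ((-50 + 10*7) - 85)*(-127) = ((-50 + 70) - 85)*(-127) = (20 - 85)*(-127) = -65*(-127) = 8255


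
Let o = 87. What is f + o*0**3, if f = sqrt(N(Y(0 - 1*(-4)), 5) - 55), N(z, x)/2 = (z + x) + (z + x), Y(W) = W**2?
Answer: sqrt(29) ≈ 5.3852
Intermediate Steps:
N(z, x) = 4*x + 4*z (N(z, x) = 2*((z + x) + (z + x)) = 2*((x + z) + (x + z)) = 2*(2*x + 2*z) = 4*x + 4*z)
f = sqrt(29) (f = sqrt((4*5 + 4*(0 - 1*(-4))**2) - 55) = sqrt((20 + 4*(0 + 4)**2) - 55) = sqrt((20 + 4*4**2) - 55) = sqrt((20 + 4*16) - 55) = sqrt((20 + 64) - 55) = sqrt(84 - 55) = sqrt(29) ≈ 5.3852)
f + o*0**3 = sqrt(29) + 87*0**3 = sqrt(29) + 87*0 = sqrt(29) + 0 = sqrt(29)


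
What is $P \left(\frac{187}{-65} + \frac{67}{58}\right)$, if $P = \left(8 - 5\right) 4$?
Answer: $- \frac{38946}{1885} \approx -20.661$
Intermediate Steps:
$P = 12$ ($P = 3 \cdot 4 = 12$)
$P \left(\frac{187}{-65} + \frac{67}{58}\right) = 12 \left(\frac{187}{-65} + \frac{67}{58}\right) = 12 \left(187 \left(- \frac{1}{65}\right) + 67 \cdot \frac{1}{58}\right) = 12 \left(- \frac{187}{65} + \frac{67}{58}\right) = 12 \left(- \frac{6491}{3770}\right) = - \frac{38946}{1885}$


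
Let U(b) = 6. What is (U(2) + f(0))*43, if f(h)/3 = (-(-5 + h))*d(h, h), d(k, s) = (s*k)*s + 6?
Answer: 4128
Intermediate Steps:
d(k, s) = 6 + k*s**2 (d(k, s) = (k*s)*s + 6 = k*s**2 + 6 = 6 + k*s**2)
f(h) = 3*(5 - h)*(6 + h**3) (f(h) = 3*((-(-5 + h))*(6 + h*h**2)) = 3*((5 - h)*(6 + h**3)) = 3*(5 - h)*(6 + h**3))
(U(2) + f(0))*43 = (6 - 3*(-5 + 0)*(6 + 0**3))*43 = (6 - 3*(-5)*(6 + 0))*43 = (6 - 3*(-5)*6)*43 = (6 + 90)*43 = 96*43 = 4128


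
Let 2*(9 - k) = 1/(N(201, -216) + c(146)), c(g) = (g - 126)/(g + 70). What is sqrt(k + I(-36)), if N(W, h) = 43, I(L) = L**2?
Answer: 6*sqrt(196289431)/2327 ≈ 36.125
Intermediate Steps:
c(g) = (-126 + g)/(70 + g)
k = 20916/2327 (k = 9 - 1/(2*(43 + (-126 + 146)/(70 + 146))) = 9 - 1/(2*(43 + 20/216)) = 9 - 1/(2*(43 + (1/216)*20)) = 9 - 1/(2*(43 + 5/54)) = 9 - 1/(2*2327/54) = 9 - 1/2*54/2327 = 9 - 27/2327 = 20916/2327 ≈ 8.9884)
sqrt(k + I(-36)) = sqrt(20916/2327 + (-36)**2) = sqrt(20916/2327 + 1296) = sqrt(3036708/2327) = 6*sqrt(196289431)/2327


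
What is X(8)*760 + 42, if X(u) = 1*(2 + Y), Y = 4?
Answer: 4602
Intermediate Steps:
X(u) = 6 (X(u) = 1*(2 + 4) = 1*6 = 6)
X(8)*760 + 42 = 6*760 + 42 = 4560 + 42 = 4602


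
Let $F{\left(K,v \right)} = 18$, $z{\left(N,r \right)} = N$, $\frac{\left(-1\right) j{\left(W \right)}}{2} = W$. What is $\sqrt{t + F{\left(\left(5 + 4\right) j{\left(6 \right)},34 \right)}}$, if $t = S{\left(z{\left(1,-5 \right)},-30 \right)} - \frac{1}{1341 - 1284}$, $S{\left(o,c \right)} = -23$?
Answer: $\frac{i \sqrt{16302}}{57} \approx 2.24 i$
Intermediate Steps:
$j{\left(W \right)} = - 2 W$
$t = - \frac{1312}{57}$ ($t = -23 - \frac{1}{1341 - 1284} = -23 - \frac{1}{57} = - \frac{1312}{57} \approx -23.018$)
$\sqrt{t + F{\left(\left(5 + 4\right) j{\left(6 \right)},34 \right)}} = \sqrt{- \frac{1312}{57} + 18} = \sqrt{- \frac{286}{57}} = \frac{i \sqrt{16302}}{57}$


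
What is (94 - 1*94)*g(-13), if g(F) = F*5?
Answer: 0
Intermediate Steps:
g(F) = 5*F
(94 - 1*94)*g(-13) = (94 - 1*94)*(5*(-13)) = (94 - 94)*(-65) = 0*(-65) = 0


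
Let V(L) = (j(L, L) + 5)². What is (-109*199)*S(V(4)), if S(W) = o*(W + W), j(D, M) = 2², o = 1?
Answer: -3513942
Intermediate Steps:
j(D, M) = 4
V(L) = 81 (V(L) = (4 + 5)² = 9² = 81)
S(W) = 2*W (S(W) = 1*(W + W) = 1*(2*W) = 2*W)
(-109*199)*S(V(4)) = (-109*199)*(2*81) = -21691*162 = -3513942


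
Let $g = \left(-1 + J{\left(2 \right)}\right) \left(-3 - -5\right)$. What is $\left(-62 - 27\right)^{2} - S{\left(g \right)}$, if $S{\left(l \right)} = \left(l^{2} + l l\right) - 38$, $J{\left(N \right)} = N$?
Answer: $7951$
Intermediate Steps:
$g = 2$ ($g = \left(-1 + 2\right) \left(-3 - -5\right) = 1 \left(-3 + 5\right) = 1 \cdot 2 = 2$)
$S{\left(l \right)} = -38 + 2 l^{2}$ ($S{\left(l \right)} = \left(l^{2} + l^{2}\right) - 38 = 2 l^{2} - 38 = -38 + 2 l^{2}$)
$\left(-62 - 27\right)^{2} - S{\left(g \right)} = \left(-62 - 27\right)^{2} - \left(-38 + 2 \cdot 2^{2}\right) = \left(-89\right)^{2} - \left(-38 + 2 \cdot 4\right) = 7921 - \left(-38 + 8\right) = 7921 - -30 = 7921 + 30 = 7951$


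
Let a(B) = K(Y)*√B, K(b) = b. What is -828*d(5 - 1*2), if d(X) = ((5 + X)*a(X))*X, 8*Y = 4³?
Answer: -158976*√3 ≈ -2.7535e+5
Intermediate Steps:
Y = 8 (Y = (⅛)*4³ = (⅛)*64 = 8)
a(B) = 8*√B
d(X) = 8*X^(3/2)*(5 + X) (d(X) = ((5 + X)*(8*√X))*X = (8*√X*(5 + X))*X = 8*X^(3/2)*(5 + X))
-828*d(5 - 1*2) = -6624*(5 - 1*2)^(3/2)*(5 + (5 - 1*2)) = -6624*(5 - 2)^(3/2)*(5 + (5 - 2)) = -6624*3^(3/2)*(5 + 3) = -6624*3*√3*8 = -158976*√3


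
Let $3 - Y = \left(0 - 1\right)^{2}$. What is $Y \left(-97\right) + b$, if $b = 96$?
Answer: $-98$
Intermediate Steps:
$Y = 2$ ($Y = 3 - \left(0 - 1\right)^{2} = 3 - \left(-1\right)^{2} = 3 - 1 = 2$)
$Y \left(-97\right) + b = 2 \left(-97\right) + 96 = -194 + 96 = -98$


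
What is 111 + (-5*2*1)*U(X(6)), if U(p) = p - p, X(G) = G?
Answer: 111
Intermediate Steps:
U(p) = 0
111 + (-5*2*1)*U(X(6)) = 111 + (-5*2*1)*0 = 111 - 10*1*0 = 111 - 10*0 = 111 + 0 = 111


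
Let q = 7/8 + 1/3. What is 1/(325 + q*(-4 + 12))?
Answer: 3/1004 ≈ 0.0029880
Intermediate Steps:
q = 29/24 (q = 7*(⅛) + 1*(⅓) = 7/8 + ⅓ = 29/24 ≈ 1.2083)
1/(325 + q*(-4 + 12)) = 1/(325 + 29*(-4 + 12)/24) = 1/(325 + (29/24)*8) = 1/(325 + 29/3) = 1/(1004/3) = 3/1004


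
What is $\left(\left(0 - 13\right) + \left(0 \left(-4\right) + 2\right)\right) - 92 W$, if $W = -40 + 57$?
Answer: $-1575$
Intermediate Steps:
$W = 17$
$\left(\left(0 - 13\right) + \left(0 \left(-4\right) + 2\right)\right) - 92 W = \left(\left(0 - 13\right) + \left(0 \left(-4\right) + 2\right)\right) - 1564 = \left(-13 + \left(0 + 2\right)\right) - 1564 = \left(-13 + 2\right) - 1564 = -11 - 1564 = -1575$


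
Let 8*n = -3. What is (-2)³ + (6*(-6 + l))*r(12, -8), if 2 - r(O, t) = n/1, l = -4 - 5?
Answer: -887/4 ≈ -221.75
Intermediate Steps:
n = -3/8 (n = (⅛)*(-3) = -3/8 ≈ -0.37500)
l = -9
r(O, t) = 19/8 (r(O, t) = 2 - (-3)/(8*1) = 2 - (-3)/8 = 2 - 1*(-3/8) = 2 + 3/8 = 19/8)
(-2)³ + (6*(-6 + l))*r(12, -8) = (-2)³ + (6*(-6 - 9))*(19/8) = -8 + (6*(-15))*(19/8) = -8 - 90*19/8 = -8 - 855/4 = -887/4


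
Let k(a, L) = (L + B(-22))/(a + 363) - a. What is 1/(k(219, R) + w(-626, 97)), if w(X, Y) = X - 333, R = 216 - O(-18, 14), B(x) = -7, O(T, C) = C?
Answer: -194/228467 ≈ -0.00084914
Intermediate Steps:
R = 202 (R = 216 - 1*14 = 216 - 14 = 202)
w(X, Y) = -333 + X
k(a, L) = -a + (-7 + L)/(363 + a) (k(a, L) = (L - 7)/(a + 363) - a = (-7 + L)/(363 + a) - a = -a + (-7 + L)/(363 + a))
1/(k(219, R) + w(-626, 97)) = 1/((-7 + 202 - 1*219**2 - 363*219)/(363 + 219) + (-333 - 626)) = 1/((-7 + 202 - 1*47961 - 79497)/582 - 959) = 1/((-7 + 202 - 47961 - 79497)/582 - 959) = 1/((1/582)*(-127263) - 959) = 1/(-42421/194 - 959) = 1/(-228467/194) = -194/228467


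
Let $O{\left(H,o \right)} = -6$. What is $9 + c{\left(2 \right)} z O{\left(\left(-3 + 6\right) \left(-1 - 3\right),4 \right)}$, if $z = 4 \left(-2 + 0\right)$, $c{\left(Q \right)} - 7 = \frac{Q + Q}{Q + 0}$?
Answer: $441$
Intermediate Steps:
$c{\left(Q \right)} = 9$ ($c{\left(Q \right)} = 7 + \frac{Q + Q}{Q + 0} = 7 + \frac{2 Q}{Q} = 7 + 2 = 9$)
$z = -8$ ($z = 4 \left(-2\right) = -8$)
$9 + c{\left(2 \right)} z O{\left(\left(-3 + 6\right) \left(-1 - 3\right),4 \right)} = 9 + 9 \left(-8\right) \left(-6\right) = 9 - -432 = 9 + 432 = 441$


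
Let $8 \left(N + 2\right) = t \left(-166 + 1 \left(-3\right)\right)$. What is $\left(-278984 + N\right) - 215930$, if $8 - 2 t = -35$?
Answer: $- \frac{7925923}{16} \approx -4.9537 \cdot 10^{5}$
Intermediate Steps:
$t = \frac{43}{2}$ ($t = 4 - - \frac{35}{2} = 4 + \frac{35}{2} = \frac{43}{2} \approx 21.5$)
$N = - \frac{7299}{16}$ ($N = -2 + \frac{\frac{43}{2} \left(-166 + 1 \left(-3\right)\right)}{8} = -2 + \frac{\frac{43}{2} \left(-166 - 3\right)}{8} = -2 + \frac{\frac{43}{2} \left(-169\right)}{8} = -2 + \frac{1}{8} \left(- \frac{7267}{2}\right) = -2 - \frac{7267}{16} = - \frac{7299}{16} \approx -456.19$)
$\left(-278984 + N\right) - 215930 = \left(-278984 - \frac{7299}{16}\right) - 215930 = - \frac{4471043}{16} - 215930 = - \frac{7925923}{16}$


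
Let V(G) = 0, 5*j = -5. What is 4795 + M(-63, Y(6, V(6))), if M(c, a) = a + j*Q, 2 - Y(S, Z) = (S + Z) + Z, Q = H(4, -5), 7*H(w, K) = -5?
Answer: 33542/7 ≈ 4791.7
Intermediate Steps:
j = -1 (j = (⅕)*(-5) = -1)
H(w, K) = -5/7 (H(w, K) = (⅐)*(-5) = -5/7)
Q = -5/7 ≈ -0.71429
Y(S, Z) = 2 - S - 2*Z (Y(S, Z) = 2 - ((S + Z) + Z) = 2 - (S + 2*Z) = 2 + (-S - 2*Z) = 2 - S - 2*Z)
M(c, a) = 5/7 + a (M(c, a) = a - 1*(-5/7) = a + 5/7 = 5/7 + a)
4795 + M(-63, Y(6, V(6))) = 4795 + (5/7 + (2 - 1*6 - 2*0)) = 4795 + (5/7 + (2 - 6 + 0)) = 4795 + (5/7 - 4) = 4795 - 23/7 = 33542/7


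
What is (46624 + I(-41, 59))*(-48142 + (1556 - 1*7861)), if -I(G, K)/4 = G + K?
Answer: -2534616744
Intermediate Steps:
I(G, K) = -4*G - 4*K (I(G, K) = -4*(G + K) = -4*G - 4*K)
(46624 + I(-41, 59))*(-48142 + (1556 - 1*7861)) = (46624 + (-4*(-41) - 4*59))*(-48142 + (1556 - 1*7861)) = (46624 + (164 - 236))*(-48142 + (1556 - 7861)) = (46624 - 72)*(-48142 - 6305) = 46552*(-54447) = -2534616744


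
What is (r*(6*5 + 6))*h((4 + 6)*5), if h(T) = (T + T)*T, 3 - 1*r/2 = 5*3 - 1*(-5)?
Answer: -6120000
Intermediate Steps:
r = -34 (r = 6 - 2*(5*3 - 1*(-5)) = 6 - 2*(15 + 5) = 6 - 2*20 = 6 - 40 = -34)
h(T) = 2*T² (h(T) = (2*T)*T = 2*T²)
(r*(6*5 + 6))*h((4 + 6)*5) = (-34*(6*5 + 6))*(2*((4 + 6)*5)²) = (-34*(30 + 6))*(2*(10*5)²) = (-34*36)*(2*50²) = -2448*2500 = -1224*5000 = -6120000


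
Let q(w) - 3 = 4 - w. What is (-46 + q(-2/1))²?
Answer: 1369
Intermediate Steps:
q(w) = 7 - w (q(w) = 3 + (4 - w) = 7 - w)
(-46 + q(-2/1))² = (-46 + (7 - (-2)/1))² = (-46 + (7 - (-2)))² = (-46 + (7 - 1*(-2)))² = (-46 + (7 + 2))² = (-46 + 9)² = (-37)² = 1369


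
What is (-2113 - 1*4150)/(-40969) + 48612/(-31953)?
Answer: -597154463/436360819 ≈ -1.3685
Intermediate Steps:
(-2113 - 1*4150)/(-40969) + 48612/(-31953) = (-2113 - 4150)*(-1/40969) + 48612*(-1/31953) = -6263*(-1/40969) - 16204/10651 = 6263/40969 - 16204/10651 = -597154463/436360819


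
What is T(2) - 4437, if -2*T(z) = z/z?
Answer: -8875/2 ≈ -4437.5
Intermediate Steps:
T(z) = -½ (T(z) = -z/(2*z) = -½*1 = -½)
T(2) - 4437 = -½ - 4437 = -8875/2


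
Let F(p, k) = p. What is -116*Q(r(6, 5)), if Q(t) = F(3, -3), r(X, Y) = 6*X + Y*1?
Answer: -348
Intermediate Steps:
r(X, Y) = Y + 6*X (r(X, Y) = 6*X + Y = Y + 6*X)
Q(t) = 3
-116*Q(r(6, 5)) = -116*3 = -348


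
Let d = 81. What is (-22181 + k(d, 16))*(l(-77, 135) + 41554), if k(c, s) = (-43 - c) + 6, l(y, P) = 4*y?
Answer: -919744554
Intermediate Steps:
k(c, s) = -37 - c
(-22181 + k(d, 16))*(l(-77, 135) + 41554) = (-22181 + (-37 - 1*81))*(4*(-77) + 41554) = (-22181 + (-37 - 81))*(-308 + 41554) = (-22181 - 118)*41246 = -22299*41246 = -919744554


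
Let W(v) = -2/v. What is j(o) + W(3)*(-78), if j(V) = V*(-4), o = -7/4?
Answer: 59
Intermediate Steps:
o = -7/4 (o = -7*¼ = -7/4 ≈ -1.7500)
j(V) = -4*V
j(o) + W(3)*(-78) = -4*(-7/4) - 2/3*(-78) = 7 - 2*⅓*(-78) = 7 - ⅔*(-78) = 7 + 52 = 59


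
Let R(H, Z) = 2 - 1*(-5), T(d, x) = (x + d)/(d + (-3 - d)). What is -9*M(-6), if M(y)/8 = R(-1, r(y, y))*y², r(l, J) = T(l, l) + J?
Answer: -18144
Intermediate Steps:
T(d, x) = -d/3 - x/3 (T(d, x) = (d + x)/(-3) = (d + x)*(-⅓) = -d/3 - x/3)
r(l, J) = J - 2*l/3 (r(l, J) = (-l/3 - l/3) + J = -2*l/3 + J = J - 2*l/3)
R(H, Z) = 7 (R(H, Z) = 2 + 5 = 7)
M(y) = 56*y² (M(y) = 8*(7*y²) = 56*y²)
-9*M(-6) = -504*(-6)² = -504*36 = -9*2016 = -18144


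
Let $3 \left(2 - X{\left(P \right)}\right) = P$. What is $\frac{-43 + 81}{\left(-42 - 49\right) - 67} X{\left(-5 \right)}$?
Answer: $- \frac{209}{237} \approx -0.88186$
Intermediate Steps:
$X{\left(P \right)} = 2 - \frac{P}{3}$
$\frac{-43 + 81}{\left(-42 - 49\right) - 67} X{\left(-5 \right)} = \frac{-43 + 81}{\left(-42 - 49\right) - 67} \left(2 - - \frac{5}{3}\right) = \frac{38}{\left(-42 - 49\right) - 67} \left(2 + \frac{5}{3}\right) = \frac{38}{-91 - 67} \cdot \frac{11}{3} = \frac{38}{-158} \cdot \frac{11}{3} = 38 \left(- \frac{1}{158}\right) \frac{11}{3} = \left(- \frac{19}{79}\right) \frac{11}{3} = - \frac{209}{237}$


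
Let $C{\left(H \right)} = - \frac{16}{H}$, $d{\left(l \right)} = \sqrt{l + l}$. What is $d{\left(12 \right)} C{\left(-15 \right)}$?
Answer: $\frac{32 \sqrt{6}}{15} \approx 5.2256$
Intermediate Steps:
$d{\left(l \right)} = \sqrt{2} \sqrt{l}$ ($d{\left(l \right)} = \sqrt{2 l} = \sqrt{2} \sqrt{l}$)
$d{\left(12 \right)} C{\left(-15 \right)} = \sqrt{2} \sqrt{12} \left(- \frac{16}{-15}\right) = \sqrt{2} \cdot 2 \sqrt{3} \left(\left(-16\right) \left(- \frac{1}{15}\right)\right) = 2 \sqrt{6} \cdot \frac{16}{15} = \frac{32 \sqrt{6}}{15}$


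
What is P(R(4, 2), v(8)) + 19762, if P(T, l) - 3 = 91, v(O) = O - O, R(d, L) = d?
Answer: 19856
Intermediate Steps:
v(O) = 0
P(T, l) = 94 (P(T, l) = 3 + 91 = 94)
P(R(4, 2), v(8)) + 19762 = 94 + 19762 = 19856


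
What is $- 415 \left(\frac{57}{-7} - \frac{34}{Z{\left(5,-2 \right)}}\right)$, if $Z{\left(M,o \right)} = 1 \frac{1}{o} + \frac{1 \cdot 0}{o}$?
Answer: $- \frac{173885}{7} \approx -24841.0$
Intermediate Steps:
$Z{\left(M,o \right)} = \frac{1}{o}$ ($Z{\left(M,o \right)} = \frac{1}{o} + \frac{0}{o} = \frac{1}{o} + 0 = \frac{1}{o}$)
$- 415 \left(\frac{57}{-7} - \frac{34}{Z{\left(5,-2 \right)}}\right) = - 415 \left(\frac{57}{-7} - \frac{34}{\frac{1}{-2}}\right) = - 415 \left(57 \left(- \frac{1}{7}\right) - \frac{34}{- \frac{1}{2}}\right) = - 415 \left(- \frac{57}{7} - -68\right) = - 415 \left(- \frac{57}{7} + 68\right) = \left(-415\right) \frac{419}{7} = - \frac{173885}{7}$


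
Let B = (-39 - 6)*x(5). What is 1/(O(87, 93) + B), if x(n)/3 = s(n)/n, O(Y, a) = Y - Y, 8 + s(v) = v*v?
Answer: -1/459 ≈ -0.0021787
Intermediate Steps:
s(v) = -8 + v² (s(v) = -8 + v*v = -8 + v²)
O(Y, a) = 0
x(n) = 3*(-8 + n²)/n (x(n) = 3*((-8 + n²)/n) = 3*(-8 + n²)/n)
B = -459 (B = (-39 - 6)*(-24/5 + 3*5) = -45*(-24*⅕ + 15) = -45*(-24/5 + 15) = -45*51/5 = -459)
1/(O(87, 93) + B) = 1/(0 - 459) = 1/(-459) = -1/459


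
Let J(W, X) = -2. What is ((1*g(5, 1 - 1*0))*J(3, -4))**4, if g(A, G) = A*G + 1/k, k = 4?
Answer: 194481/16 ≈ 12155.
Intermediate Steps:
g(A, G) = 1/4 + A*G (g(A, G) = A*G + 1/4 = 1/4 + A*G)
((1*g(5, 1 - 1*0))*J(3, -4))**4 = ((1*(1/4 + 5*(1 - 1*0)))*(-2))**4 = ((1*(1/4 + 5*(1 + 0)))*(-2))**4 = ((1*(1/4 + 5*1))*(-2))**4 = ((1*(1/4 + 5))*(-2))**4 = ((1*(21/4))*(-2))**4 = ((21/4)*(-2))**4 = (-21/2)**4 = 194481/16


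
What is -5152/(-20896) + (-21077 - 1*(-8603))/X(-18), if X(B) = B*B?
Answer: -49959/1306 ≈ -38.253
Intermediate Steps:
X(B) = B²
-5152/(-20896) + (-21077 - 1*(-8603))/X(-18) = -5152/(-20896) + (-21077 - 1*(-8603))/((-18)²) = -5152*(-1/20896) + (-21077 + 8603)/324 = 161/653 - 12474*1/324 = 161/653 - 77/2 = -49959/1306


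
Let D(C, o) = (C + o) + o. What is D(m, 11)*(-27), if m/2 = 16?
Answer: -1458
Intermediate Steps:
m = 32 (m = 2*16 = 32)
D(C, o) = C + 2*o
D(m, 11)*(-27) = (32 + 2*11)*(-27) = (32 + 22)*(-27) = 54*(-27) = -1458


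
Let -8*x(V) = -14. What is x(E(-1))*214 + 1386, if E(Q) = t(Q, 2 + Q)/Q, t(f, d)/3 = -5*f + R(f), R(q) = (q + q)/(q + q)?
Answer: 3521/2 ≈ 1760.5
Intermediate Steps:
R(q) = 1 (R(q) = (2*q)/((2*q)) = (2*q)*(1/(2*q)) = 1)
t(f, d) = 3 - 15*f (t(f, d) = 3*(-5*f + 1) = 3*(1 - 5*f) = 3 - 15*f)
E(Q) = (3 - 15*Q)/Q
x(V) = 7/4 (x(V) = -1/8*(-14) = 7/4)
x(E(-1))*214 + 1386 = (7/4)*214 + 1386 = 749/2 + 1386 = 3521/2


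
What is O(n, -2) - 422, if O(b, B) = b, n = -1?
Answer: -423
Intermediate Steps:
O(n, -2) - 422 = -1 - 422 = -423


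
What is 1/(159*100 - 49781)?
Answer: -1/33881 ≈ -2.9515e-5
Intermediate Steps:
1/(159*100 - 49781) = 1/(15900 - 49781) = 1/(-33881) = -1/33881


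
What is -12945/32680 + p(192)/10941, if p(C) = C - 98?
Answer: -27711865/71510376 ≈ -0.38752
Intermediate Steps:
p(C) = -98 + C
-12945/32680 + p(192)/10941 = -12945/32680 + (-98 + 192)/10941 = -12945*1/32680 + 94*(1/10941) = -2589/6536 + 94/10941 = -27711865/71510376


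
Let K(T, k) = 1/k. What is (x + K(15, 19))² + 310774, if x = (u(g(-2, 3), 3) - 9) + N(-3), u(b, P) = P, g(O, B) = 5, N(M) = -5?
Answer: 112232678/361 ≈ 3.1089e+5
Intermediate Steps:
x = -11 (x = (3 - 9) - 5 = -6 - 5 = -11)
(x + K(15, 19))² + 310774 = (-11 + 1/19)² + 310774 = (-208/19)² + 310774 = 43264/361 + 310774 = 112232678/361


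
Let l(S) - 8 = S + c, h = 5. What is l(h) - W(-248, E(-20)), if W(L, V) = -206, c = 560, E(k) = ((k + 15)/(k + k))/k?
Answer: 779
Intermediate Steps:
E(k) = (15 + k)/(2*k²) (E(k) = ((15 + k)/((2*k)))/k = ((15 + k)*(1/(2*k)))/k = ((15 + k)/(2*k))/k = (15 + k)/(2*k²))
l(S) = 568 + S (l(S) = 8 + (S + 560) = 8 + (560 + S) = 568 + S)
l(h) - W(-248, E(-20)) = (568 + 5) - 1*(-206) = 573 + 206 = 779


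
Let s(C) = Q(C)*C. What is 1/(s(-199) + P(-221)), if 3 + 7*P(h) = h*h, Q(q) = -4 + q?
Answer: 7/331617 ≈ 2.1109e-5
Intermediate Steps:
P(h) = -3/7 + h²/7 (P(h) = -3/7 + (h*h)/7 = -3/7 + h²/7)
s(C) = C*(-4 + C) (s(C) = (-4 + C)*C = C*(-4 + C))
1/(s(-199) + P(-221)) = 1/(-199*(-4 - 199) + (-3/7 + (⅐)*(-221)²)) = 1/(-199*(-203) + (-3/7 + (⅐)*48841)) = 1/(40397 + (-3/7 + 48841/7)) = 1/(40397 + 48838/7) = 1/(331617/7) = 7/331617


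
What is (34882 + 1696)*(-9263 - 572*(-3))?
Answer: -276054166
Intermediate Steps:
(34882 + 1696)*(-9263 - 572*(-3)) = 36578*(-9263 + 1716) = 36578*(-7547) = -276054166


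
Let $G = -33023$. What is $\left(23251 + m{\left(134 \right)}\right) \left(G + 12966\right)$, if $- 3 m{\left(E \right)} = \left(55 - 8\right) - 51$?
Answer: $- \frac{1399116149}{3} \approx -4.6637 \cdot 10^{8}$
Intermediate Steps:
$m{\left(E \right)} = \frac{4}{3}$ ($m{\left(E \right)} = - \frac{\left(55 - 8\right) - 51}{3} = - \frac{47 - 51}{3} = \left(- \frac{1}{3}\right) \left(-4\right) = \frac{4}{3}$)
$\left(23251 + m{\left(134 \right)}\right) \left(G + 12966\right) = \left(23251 + \frac{4}{3}\right) \left(-33023 + 12966\right) = \frac{69757}{3} \left(-20057\right) = - \frac{1399116149}{3}$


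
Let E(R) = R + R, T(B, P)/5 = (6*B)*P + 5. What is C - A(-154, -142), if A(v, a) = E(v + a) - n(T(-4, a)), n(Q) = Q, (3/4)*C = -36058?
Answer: -91261/3 ≈ -30420.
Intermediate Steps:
C = -144232/3 (C = (4/3)*(-36058) = -144232/3 ≈ -48077.)
T(B, P) = 25 + 30*B*P (T(B, P) = 5*((6*B)*P + 5) = 5*(6*B*P + 5) = 5*(5 + 6*B*P) = 25 + 30*B*P)
E(R) = 2*R
A(v, a) = -25 + 2*v + 122*a (A(v, a) = 2*(v + a) - (25 + 30*(-4)*a) = 2*(a + v) - (25 - 120*a) = (2*a + 2*v) + (-25 + 120*a) = -25 + 2*v + 122*a)
C - A(-154, -142) = -144232/3 - (-25 + 2*(-154) + 122*(-142)) = -144232/3 - (-25 - 308 - 17324) = -144232/3 - 1*(-17657) = -144232/3 + 17657 = -91261/3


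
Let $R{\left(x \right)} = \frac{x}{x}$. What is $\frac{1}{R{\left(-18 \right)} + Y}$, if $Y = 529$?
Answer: $\frac{1}{530} \approx 0.0018868$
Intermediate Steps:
$R{\left(x \right)} = 1$
$\frac{1}{R{\left(-18 \right)} + Y} = \frac{1}{1 + 529} = \frac{1}{530}$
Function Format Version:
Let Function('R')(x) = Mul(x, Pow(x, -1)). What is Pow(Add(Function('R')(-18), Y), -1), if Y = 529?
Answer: Rational(1, 530) ≈ 0.0018868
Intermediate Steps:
Function('R')(x) = 1
Pow(Add(Function('R')(-18), Y), -1) = Pow(Add(1, 529), -1) = Pow(530, -1) = Rational(1, 530)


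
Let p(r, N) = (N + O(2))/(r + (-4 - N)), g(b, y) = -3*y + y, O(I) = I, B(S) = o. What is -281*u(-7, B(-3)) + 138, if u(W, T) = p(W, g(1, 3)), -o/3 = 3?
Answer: -434/5 ≈ -86.800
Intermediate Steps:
o = -9 (o = -3*3 = -9)
B(S) = -9
g(b, y) = -2*y
p(r, N) = (2 + N)/(-4 + r - N) (p(r, N) = (N + 2)/(r + (-4 - N)) = (2 + N)/(-4 + r - N))
u(W, T) = -4/(2 + W) (u(W, T) = (2 - 2*3)/(-4 + W - (-2)*3) = (2 - 6)/(-4 + W - 1*(-6)) = -4/(-4 + W + 6) = -4/(2 + W))
-281*u(-7, B(-3)) + 138 = -(-1124)/(2 - 7) + 138 = -(-1124)/(-5) + 138 = -(-1124)*(-1)/5 + 138 = -281*4/5 + 138 = -1124/5 + 138 = -434/5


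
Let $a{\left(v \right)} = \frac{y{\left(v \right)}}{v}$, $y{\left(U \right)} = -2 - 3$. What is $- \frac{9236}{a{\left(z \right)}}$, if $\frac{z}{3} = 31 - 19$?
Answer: $\frac{332496}{5} \approx 66499.0$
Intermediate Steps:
$y{\left(U \right)} = -5$
$z = 36$ ($z = 3 \left(31 - 19\right) = 3 \cdot 12 = 36$)
$a{\left(v \right)} = - \frac{5}{v}$
$- \frac{9236}{a{\left(z \right)}} = - \frac{9236}{\left(-5\right) \frac{1}{36}} = - \frac{9236}{- \frac{5}{36}} = \left(-9236\right) \left(- \frac{36}{5}\right) = \frac{332496}{5}$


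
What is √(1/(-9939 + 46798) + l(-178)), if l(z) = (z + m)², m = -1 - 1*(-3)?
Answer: √42083556286715/36859 ≈ 176.00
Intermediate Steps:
m = 2 (m = -1 + 3 = 2)
l(z) = (2 + z)² (l(z) = (z + 2)² = (2 + z)²)
√(1/(-9939 + 46798) + l(-178)) = √(1/(-9939 + 46798) + (2 - 178)²) = √(1/36859 + (-176)²) = √(1/36859 + 30976) = √(1141744385/36859) = √42083556286715/36859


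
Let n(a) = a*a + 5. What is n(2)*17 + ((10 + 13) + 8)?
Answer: 184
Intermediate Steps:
n(a) = 5 + a² (n(a) = a² + 5 = 5 + a²)
n(2)*17 + ((10 + 13) + 8) = (5 + 2²)*17 + ((10 + 13) + 8) = (5 + 4)*17 + (23 + 8) = 9*17 + 31 = 153 + 31 = 184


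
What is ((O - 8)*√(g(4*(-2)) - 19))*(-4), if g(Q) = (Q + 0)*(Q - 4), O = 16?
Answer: -32*√77 ≈ -280.80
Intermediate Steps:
g(Q) = Q*(-4 + Q)
((O - 8)*√(g(4*(-2)) - 19))*(-4) = ((16 - 8)*√((4*(-2))*(-4 + 4*(-2)) - 19))*(-4) = (8*√(-8*(-4 - 8) - 19))*(-4) = (8*√(-8*(-12) - 19))*(-4) = (8*√(96 - 19))*(-4) = (8*√77)*(-4) = -32*√77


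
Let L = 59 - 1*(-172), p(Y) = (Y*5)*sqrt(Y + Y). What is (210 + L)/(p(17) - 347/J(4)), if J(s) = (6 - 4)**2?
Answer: 204036/1269997 + 199920*sqrt(34)/1269997 ≈ 1.0786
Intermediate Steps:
J(s) = 4 (J(s) = 2**2 = 4)
p(Y) = 5*sqrt(2)*Y**(3/2) (p(Y) = (5*Y)*sqrt(2*Y) = (5*Y)*(sqrt(2)*sqrt(Y)) = 5*sqrt(2)*Y**(3/2))
L = 231 (L = 59 + 172 = 231)
(210 + L)/(p(17) - 347/J(4)) = (210 + 231)/(5*sqrt(2)*17**(3/2) - 347/4) = 441/(5*sqrt(2)*(17*sqrt(17)) - 347*1/4) = 441/(85*sqrt(34) - 347/4) = 441/(-347/4 + 85*sqrt(34))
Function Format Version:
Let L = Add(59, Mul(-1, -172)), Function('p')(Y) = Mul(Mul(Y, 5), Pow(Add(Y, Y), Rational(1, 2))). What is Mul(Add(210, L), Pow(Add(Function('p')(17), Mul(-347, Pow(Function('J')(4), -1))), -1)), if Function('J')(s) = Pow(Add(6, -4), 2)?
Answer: Add(Rational(204036, 1269997), Mul(Rational(199920, 1269997), Pow(34, Rational(1, 2)))) ≈ 1.0786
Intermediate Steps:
Function('J')(s) = 4 (Function('J')(s) = Pow(2, 2) = 4)
Function('p')(Y) = Mul(5, Pow(2, Rational(1, 2)), Pow(Y, Rational(3, 2))) (Function('p')(Y) = Mul(Mul(5, Y), Pow(Mul(2, Y), Rational(1, 2))) = Mul(Mul(5, Y), Mul(Pow(2, Rational(1, 2)), Pow(Y, Rational(1, 2)))) = Mul(5, Pow(2, Rational(1, 2)), Pow(Y, Rational(3, 2))))
L = 231 (L = Add(59, 172) = 231)
Mul(Add(210, L), Pow(Add(Function('p')(17), Mul(-347, Pow(Function('J')(4), -1))), -1)) = Mul(Add(210, 231), Pow(Add(Mul(5, Pow(2, Rational(1, 2)), Pow(17, Rational(3, 2))), Mul(-347, Pow(4, -1))), -1)) = Mul(441, Pow(Add(Mul(5, Pow(2, Rational(1, 2)), Mul(17, Pow(17, Rational(1, 2)))), Mul(-347, Rational(1, 4))), -1)) = Mul(441, Pow(Add(Mul(85, Pow(34, Rational(1, 2))), Rational(-347, 4)), -1)) = Mul(441, Pow(Add(Rational(-347, 4), Mul(85, Pow(34, Rational(1, 2)))), -1))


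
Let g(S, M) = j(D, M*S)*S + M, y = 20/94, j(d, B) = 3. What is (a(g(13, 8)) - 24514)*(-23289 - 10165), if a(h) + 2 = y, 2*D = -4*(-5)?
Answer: 38547103868/47 ≈ 8.2015e+8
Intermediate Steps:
D = 10 (D = (-4*(-5))/2 = (1/2)*20 = 10)
y = 10/47 (y = 20*(1/94) = 10/47 ≈ 0.21277)
g(S, M) = M + 3*S (g(S, M) = 3*S + M = M + 3*S)
a(h) = -84/47 (a(h) = -2 + 10/47 = -84/47)
(a(g(13, 8)) - 24514)*(-23289 - 10165) = (-84/47 - 24514)*(-23289 - 10165) = -1152242/47*(-33454) = 38547103868/47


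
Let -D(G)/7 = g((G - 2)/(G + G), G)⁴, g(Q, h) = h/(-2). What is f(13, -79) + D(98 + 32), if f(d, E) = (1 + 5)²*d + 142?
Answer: -124953765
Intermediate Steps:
g(Q, h) = -h/2 (g(Q, h) = h*(-½) = -h/2)
f(d, E) = 142 + 36*d (f(d, E) = 6²*d + 142 = 36*d + 142 = 142 + 36*d)
D(G) = -7*G⁴/16
f(13, -79) + D(98 + 32) = (142 + 36*13) - 7*(98 + 32)⁴/16 = (142 + 468) - 7/16*130⁴ = 610 - 7/16*285610000 = 610 - 124954375 = -124953765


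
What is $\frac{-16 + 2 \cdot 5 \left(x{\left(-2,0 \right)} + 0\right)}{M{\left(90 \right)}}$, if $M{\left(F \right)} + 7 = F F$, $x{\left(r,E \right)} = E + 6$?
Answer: $\frac{44}{8093} \approx 0.0054368$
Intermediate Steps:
$x{\left(r,E \right)} = 6 + E$
$M{\left(F \right)} = -7 + F^{2}$ ($M{\left(F \right)} = -7 + F F = -7 + F^{2}$)
$\frac{-16 + 2 \cdot 5 \left(x{\left(-2,0 \right)} + 0\right)}{M{\left(90 \right)}} = \frac{-16 + 2 \cdot 5 \left(\left(6 + 0\right) + 0\right)}{-7 + 90^{2}} = \frac{-16 + 10 \left(6 + 0\right)}{-7 + 8100} = \frac{-16 + 10 \cdot 6}{8093} = \left(-16 + 60\right) \frac{1}{8093} = 44 \cdot \frac{1}{8093} = \frac{44}{8093}$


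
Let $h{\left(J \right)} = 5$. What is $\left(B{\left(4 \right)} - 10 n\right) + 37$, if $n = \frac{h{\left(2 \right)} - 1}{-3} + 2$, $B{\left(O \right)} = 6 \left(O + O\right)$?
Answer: $\frac{235}{3} \approx 78.333$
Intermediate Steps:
$B{\left(O \right)} = 12 O$ ($B{\left(O \right)} = 6 \cdot 2 O = 12 O$)
$n = \frac{2}{3}$ ($n = \frac{5 - 1}{-3} + 2 = 4 \left(- \frac{1}{3}\right) + 2 = - \frac{4}{3} + 2 = \frac{2}{3} \approx 0.66667$)
$\left(B{\left(4 \right)} - 10 n\right) + 37 = \left(12 \cdot 4 - \frac{20}{3}\right) + 37 = \left(48 - \frac{20}{3}\right) + 37 = \frac{124}{3} + 37 = \frac{235}{3}$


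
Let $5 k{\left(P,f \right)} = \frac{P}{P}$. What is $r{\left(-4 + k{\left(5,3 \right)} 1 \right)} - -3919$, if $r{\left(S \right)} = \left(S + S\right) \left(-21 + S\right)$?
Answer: $\frac{102687}{25} \approx 4107.5$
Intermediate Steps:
$k{\left(P,f \right)} = \frac{1}{5}$ ($k{\left(P,f \right)} = \frac{P \frac{1}{P}}{5} = \frac{1}{5} \cdot 1 = \frac{1}{5}$)
$r{\left(S \right)} = 2 S \left(-21 + S\right)$
$r{\left(-4 + k{\left(5,3 \right)} 1 \right)} - -3919 = 2 \left(-4 + \frac{1}{5} \cdot 1\right) \left(-21 + \left(-4 + \frac{1}{5} \cdot 1\right)\right) - -3919 = 2 \left(-4 + \frac{1}{5}\right) \left(-21 + \left(-4 + \frac{1}{5}\right)\right) + 3919 = 2 \left(- \frac{19}{5}\right) \left(-21 - \frac{19}{5}\right) + 3919 = 2 \left(- \frac{19}{5}\right) \left(- \frac{124}{5}\right) + 3919 = \frac{4712}{25} + 3919 = \frac{102687}{25}$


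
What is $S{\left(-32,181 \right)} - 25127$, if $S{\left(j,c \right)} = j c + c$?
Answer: $-30738$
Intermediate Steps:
$S{\left(j,c \right)} = c + c j$ ($S{\left(j,c \right)} = c j + c = c + c j$)
$S{\left(-32,181 \right)} - 25127 = 181 \left(1 - 32\right) - 25127 = 181 \left(-31\right) - 25127 = -5611 - 25127 = -30738$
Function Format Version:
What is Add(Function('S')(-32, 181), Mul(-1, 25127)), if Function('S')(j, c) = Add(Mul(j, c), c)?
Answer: -30738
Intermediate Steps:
Function('S')(j, c) = Add(c, Mul(c, j)) (Function('S')(j, c) = Add(Mul(c, j), c) = Add(c, Mul(c, j)))
Add(Function('S')(-32, 181), Mul(-1, 25127)) = Add(Mul(181, Add(1, -32)), Mul(-1, 25127)) = Add(Mul(181, -31), -25127) = Add(-5611, -25127) = -30738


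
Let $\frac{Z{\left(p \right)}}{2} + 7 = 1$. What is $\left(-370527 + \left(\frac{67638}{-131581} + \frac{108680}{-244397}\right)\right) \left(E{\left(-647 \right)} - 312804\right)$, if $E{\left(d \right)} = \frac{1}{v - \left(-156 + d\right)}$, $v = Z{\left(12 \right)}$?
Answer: $\frac{22167012995808054719155}{191255483539} \approx 1.159 \cdot 10^{11}$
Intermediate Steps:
$Z{\left(p \right)} = -12$ ($Z{\left(p \right)} = -14 + 2 \cdot 1 = -14 + 2 = -12$)
$v = -12$
$E{\left(d \right)} = \frac{1}{144 - d}$ ($E{\left(d \right)} = \frac{1}{-12 - \left(-156 + d\right)} = \frac{1}{144 - d}$)
$\left(-370527 + \left(\frac{67638}{-131581} + \frac{108680}{-244397}\right)\right) \left(E{\left(-647 \right)} - 312804\right) = \left(-370527 + \left(\frac{67638}{-131581} + \frac{108680}{-244397}\right)\right) \left(- \frac{1}{-144 - 647} - 312804\right) = \left(-370527 + \left(67638 \left(- \frac{1}{131581}\right) + 108680 \left(- \frac{1}{244397}\right)\right)\right) \left(- \frac{1}{-791} - 312804\right) = \left(-370527 - \frac{1622670914}{1692526403}\right) \left(\left(-1\right) \left(- \frac{1}{791}\right) - 312804\right) = \left(-370527 - \frac{1622670914}{1692526403}\right) \left(\frac{1}{791} - 312804\right) = \left(- \frac{627128353195295}{1692526403}\right) \left(- \frac{247427963}{791}\right) = \frac{22167012995808054719155}{191255483539}$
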